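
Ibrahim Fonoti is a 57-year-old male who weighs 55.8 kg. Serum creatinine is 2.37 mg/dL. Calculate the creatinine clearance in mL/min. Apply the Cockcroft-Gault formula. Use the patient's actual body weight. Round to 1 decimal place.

27.1 mL/min

CrCl = (140 − 57) × 55.8 / (72 × 2.37) = 4631.4 / 170.64 ≈ 27.1 mL/min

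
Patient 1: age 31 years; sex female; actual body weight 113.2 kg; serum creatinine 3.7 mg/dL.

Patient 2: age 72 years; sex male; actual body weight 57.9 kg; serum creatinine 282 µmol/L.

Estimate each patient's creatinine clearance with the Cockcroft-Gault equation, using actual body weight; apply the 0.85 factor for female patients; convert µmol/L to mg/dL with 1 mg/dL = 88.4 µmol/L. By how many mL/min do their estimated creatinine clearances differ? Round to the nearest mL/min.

Patient 1: CrCl = (140 − 31) × 113.2 / (72 × 3.7) × 0.85 = 12338.8 / 266.40 × 0.85 ≈ 39.4 mL/min
Patient 2: SCr = 282 / 88.4 = 3.19 mg/dL
Patient 2: CrCl = (140 − 72) × 57.9 / (72 × 3.19) = 3937.2 / 229.68 ≈ 17.1 mL/min
|39.4 − 17.1| = 22.3 mL/min

22 mL/min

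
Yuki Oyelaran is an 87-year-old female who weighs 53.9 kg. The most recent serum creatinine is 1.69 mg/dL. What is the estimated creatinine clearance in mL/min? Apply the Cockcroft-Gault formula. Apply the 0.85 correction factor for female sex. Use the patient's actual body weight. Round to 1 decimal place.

20.0 mL/min

CrCl = (140 − 87) × 53.9 / (72 × 1.69) × 0.85 = 2856.7 / 121.68 × 0.85 ≈ 20.0 mL/min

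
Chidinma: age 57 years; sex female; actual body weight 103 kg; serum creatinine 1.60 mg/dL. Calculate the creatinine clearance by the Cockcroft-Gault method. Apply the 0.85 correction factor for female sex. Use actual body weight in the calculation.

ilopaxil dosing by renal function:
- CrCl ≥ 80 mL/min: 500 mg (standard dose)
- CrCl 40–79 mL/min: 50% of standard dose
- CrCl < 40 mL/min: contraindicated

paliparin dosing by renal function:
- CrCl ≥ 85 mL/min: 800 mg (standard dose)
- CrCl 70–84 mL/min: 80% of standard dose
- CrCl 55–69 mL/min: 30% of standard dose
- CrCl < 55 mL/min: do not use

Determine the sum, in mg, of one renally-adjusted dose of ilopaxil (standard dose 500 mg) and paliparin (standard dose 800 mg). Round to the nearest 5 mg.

CrCl = (140 − 57) × 103 / (72 × 1.6) × 0.85 = 8549.0 / 115.20 × 0.85 ≈ 63.1 mL/min
CrCl ≈ 63 mL/min.
ilopaxil: 40–79 mL/min → 50% of 500 mg = 250 mg.
paliparin: 55–69 mL/min → 30% of 800 mg = 240 mg.
Total = 250 + 240 = 490 mg.

490 mg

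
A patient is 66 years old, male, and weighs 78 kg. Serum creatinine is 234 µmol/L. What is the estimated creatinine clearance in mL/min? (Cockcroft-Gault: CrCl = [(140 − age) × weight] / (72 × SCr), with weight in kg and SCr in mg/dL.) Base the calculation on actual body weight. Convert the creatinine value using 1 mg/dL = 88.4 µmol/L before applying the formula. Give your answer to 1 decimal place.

SCr = 234 / 88.4 = 2.647 mg/dL
CrCl = (140 − 66) × 78 / (72 × 2.647) = 5772.0 / 190.58 ≈ 30.3 mL/min

30.3 mL/min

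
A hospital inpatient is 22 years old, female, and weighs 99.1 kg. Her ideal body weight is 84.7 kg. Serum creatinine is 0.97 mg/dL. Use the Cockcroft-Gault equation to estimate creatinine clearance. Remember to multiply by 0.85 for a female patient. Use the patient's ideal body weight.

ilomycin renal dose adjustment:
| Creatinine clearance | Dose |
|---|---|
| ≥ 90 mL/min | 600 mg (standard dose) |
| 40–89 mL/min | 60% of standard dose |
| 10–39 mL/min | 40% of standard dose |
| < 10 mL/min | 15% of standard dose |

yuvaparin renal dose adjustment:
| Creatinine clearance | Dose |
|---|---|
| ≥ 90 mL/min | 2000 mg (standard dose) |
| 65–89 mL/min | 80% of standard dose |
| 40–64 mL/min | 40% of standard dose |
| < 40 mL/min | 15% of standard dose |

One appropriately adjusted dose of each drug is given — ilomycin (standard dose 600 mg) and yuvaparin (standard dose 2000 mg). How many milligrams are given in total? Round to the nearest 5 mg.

CrCl = (140 − 22) × 84.7 / (72 × 0.97) × 0.85 = 9994.6 / 69.84 × 0.85 ≈ 121.6 mL/min
CrCl ≈ 122 mL/min.
ilomycin: ≥ 90 mL/min → 100% of 600 mg = 600 mg.
yuvaparin: ≥ 90 mL/min → 100% of 2000 mg = 2000 mg.
Total = 600 + 2000 = 2600 mg.

2600 mg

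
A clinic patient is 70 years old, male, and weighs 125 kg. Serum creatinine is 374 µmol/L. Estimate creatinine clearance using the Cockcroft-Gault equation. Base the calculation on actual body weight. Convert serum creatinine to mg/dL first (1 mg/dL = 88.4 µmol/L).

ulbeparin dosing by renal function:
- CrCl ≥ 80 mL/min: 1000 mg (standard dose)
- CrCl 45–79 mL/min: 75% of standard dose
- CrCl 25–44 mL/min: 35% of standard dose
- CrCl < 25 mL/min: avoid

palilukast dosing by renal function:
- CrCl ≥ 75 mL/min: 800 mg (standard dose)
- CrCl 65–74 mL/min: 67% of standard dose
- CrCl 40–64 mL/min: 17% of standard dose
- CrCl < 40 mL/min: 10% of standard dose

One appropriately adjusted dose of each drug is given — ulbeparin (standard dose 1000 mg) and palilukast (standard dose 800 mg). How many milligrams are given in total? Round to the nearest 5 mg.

SCr = 374 / 88.4 = 4.231 mg/dL
CrCl = (140 − 70) × 125 / (72 × 4.231) = 8750.0 / 304.63 ≈ 28.7 mL/min
CrCl ≈ 29 mL/min.
ulbeparin: 25–44 mL/min → 35% of 1000 mg = 350 mg.
palilukast: < 40 mL/min → 10% of 800 mg = 80 mg.
Total = 350 + 80 = 430 mg.

430 mg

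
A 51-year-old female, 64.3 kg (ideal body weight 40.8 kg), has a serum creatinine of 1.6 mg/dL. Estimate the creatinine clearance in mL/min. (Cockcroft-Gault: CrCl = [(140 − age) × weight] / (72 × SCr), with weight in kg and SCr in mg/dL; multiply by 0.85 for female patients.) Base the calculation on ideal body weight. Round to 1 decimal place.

CrCl = (140 − 51) × 40.8 / (72 × 1.6) × 0.85 = 3631.2 / 115.20 × 0.85 ≈ 26.8 mL/min

26.8 mL/min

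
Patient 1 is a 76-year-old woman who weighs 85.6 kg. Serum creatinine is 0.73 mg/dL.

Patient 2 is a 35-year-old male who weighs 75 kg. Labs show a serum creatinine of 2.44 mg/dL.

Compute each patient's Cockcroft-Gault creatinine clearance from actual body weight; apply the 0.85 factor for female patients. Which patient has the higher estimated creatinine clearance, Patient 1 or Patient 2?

Patient 1: CrCl = (140 − 76) × 85.6 / (72 × 0.73) × 0.85 = 5478.4 / 52.56 × 0.85 ≈ 88.6 mL/min
Patient 2: CrCl = (140 − 35) × 75 / (72 × 2.44) = 7875.0 / 175.68 ≈ 44.8 mL/min
88.6 vs 44.8 mL/min → Patient 1 is higher.

Patient 1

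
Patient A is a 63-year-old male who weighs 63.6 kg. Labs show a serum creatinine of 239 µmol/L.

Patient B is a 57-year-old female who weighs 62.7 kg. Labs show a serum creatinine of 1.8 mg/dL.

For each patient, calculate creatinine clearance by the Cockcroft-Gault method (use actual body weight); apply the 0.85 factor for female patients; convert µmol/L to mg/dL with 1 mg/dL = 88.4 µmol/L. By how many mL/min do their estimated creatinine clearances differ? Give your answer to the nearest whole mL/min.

Patient A: SCr = 239 / 88.4 = 2.704 mg/dL
Patient A: CrCl = (140 − 63) × 63.6 / (72 × 2.704) = 4897.2 / 194.69 ≈ 25.2 mL/min
Patient B: CrCl = (140 − 57) × 62.7 / (72 × 1.8) × 0.85 = 5204.1 / 129.60 × 0.85 ≈ 34.1 mL/min
|25.2 − 34.1| = 8.9 mL/min

9 mL/min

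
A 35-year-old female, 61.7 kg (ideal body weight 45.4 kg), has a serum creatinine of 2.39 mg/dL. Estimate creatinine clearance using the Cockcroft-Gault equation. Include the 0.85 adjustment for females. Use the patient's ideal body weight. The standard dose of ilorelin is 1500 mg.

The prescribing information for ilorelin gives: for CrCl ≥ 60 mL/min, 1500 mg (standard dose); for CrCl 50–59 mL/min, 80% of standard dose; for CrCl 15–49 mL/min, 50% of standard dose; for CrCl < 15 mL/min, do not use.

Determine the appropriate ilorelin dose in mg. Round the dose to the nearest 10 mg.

750 mg

CrCl = (140 − 35) × 45.4 / (72 × 2.39) × 0.85 = 4767.0 / 172.08 × 0.85 ≈ 23.5 mL/min
CrCl ≈ 24 mL/min → bracket 15–49 mL/min.
50% of 1500 mg = 750 mg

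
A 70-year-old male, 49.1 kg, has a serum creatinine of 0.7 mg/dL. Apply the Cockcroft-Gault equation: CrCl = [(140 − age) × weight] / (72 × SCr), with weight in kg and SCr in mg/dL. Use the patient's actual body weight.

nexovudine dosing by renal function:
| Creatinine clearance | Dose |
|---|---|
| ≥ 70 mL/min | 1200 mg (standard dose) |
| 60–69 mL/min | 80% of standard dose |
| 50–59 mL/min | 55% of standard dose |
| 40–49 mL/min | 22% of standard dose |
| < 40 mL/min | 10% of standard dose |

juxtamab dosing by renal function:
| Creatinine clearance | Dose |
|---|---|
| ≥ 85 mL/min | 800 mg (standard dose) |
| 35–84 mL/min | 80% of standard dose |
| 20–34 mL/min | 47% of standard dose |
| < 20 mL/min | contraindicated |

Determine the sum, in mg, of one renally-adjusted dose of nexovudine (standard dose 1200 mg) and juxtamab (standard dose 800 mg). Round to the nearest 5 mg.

1600 mg

CrCl = (140 − 70) × 49.1 / (72 × 0.7) = 3437.0 / 50.40 ≈ 68.2 mL/min
CrCl ≈ 68 mL/min.
nexovudine: 60–69 mL/min → 80% of 1200 mg = 960 mg.
juxtamab: 35–84 mL/min → 80% of 800 mg = 640 mg.
Total = 960 + 640 = 1600 mg.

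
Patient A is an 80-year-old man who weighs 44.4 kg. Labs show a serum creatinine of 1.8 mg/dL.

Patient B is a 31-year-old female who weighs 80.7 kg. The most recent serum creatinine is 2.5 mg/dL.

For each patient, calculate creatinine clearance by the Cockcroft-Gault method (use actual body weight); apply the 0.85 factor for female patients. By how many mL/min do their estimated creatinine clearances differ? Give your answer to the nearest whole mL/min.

21 mL/min

Patient A: CrCl = (140 − 80) × 44.4 / (72 × 1.8) = 2664.0 / 129.60 ≈ 20.6 mL/min
Patient B: CrCl = (140 − 31) × 80.7 / (72 × 2.5) × 0.85 = 8796.3 / 180.00 × 0.85 ≈ 41.5 mL/min
|20.6 − 41.5| = 20.9 mL/min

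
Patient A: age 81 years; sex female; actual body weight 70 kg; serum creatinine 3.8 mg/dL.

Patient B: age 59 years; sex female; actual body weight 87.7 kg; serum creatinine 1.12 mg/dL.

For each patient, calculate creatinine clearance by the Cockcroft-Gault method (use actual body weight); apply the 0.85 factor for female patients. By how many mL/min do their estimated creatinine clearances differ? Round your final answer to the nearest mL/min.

Patient A: CrCl = (140 − 81) × 70 / (72 × 3.8) × 0.85 = 4130.0 / 273.60 × 0.85 ≈ 12.8 mL/min
Patient B: CrCl = (140 − 59) × 87.7 / (72 × 1.12) × 0.85 = 7103.7 / 80.64 × 0.85 ≈ 74.9 mL/min
|12.8 − 74.9| = 62.1 mL/min

62 mL/min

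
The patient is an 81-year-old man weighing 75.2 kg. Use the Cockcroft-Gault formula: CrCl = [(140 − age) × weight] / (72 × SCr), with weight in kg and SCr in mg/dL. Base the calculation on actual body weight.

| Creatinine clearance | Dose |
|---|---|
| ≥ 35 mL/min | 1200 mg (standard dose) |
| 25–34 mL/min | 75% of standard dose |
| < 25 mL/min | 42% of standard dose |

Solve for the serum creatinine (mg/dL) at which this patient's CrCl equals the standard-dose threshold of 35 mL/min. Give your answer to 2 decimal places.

1.76 mg/dL

Standard dose requires CrCl ≥ 35 mL/min.
Set (140 − 81) × 75.2 / (72 × SCr) = 35
SCr = (140 − 81) × 75.2 / (72 × 35) = 1.761 mg/dL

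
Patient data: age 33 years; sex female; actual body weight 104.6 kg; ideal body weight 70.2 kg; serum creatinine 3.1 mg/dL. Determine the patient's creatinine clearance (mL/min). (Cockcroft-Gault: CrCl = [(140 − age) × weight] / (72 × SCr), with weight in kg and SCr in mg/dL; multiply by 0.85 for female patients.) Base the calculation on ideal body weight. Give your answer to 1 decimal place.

28.6 mL/min

CrCl = (140 − 33) × 70.2 / (72 × 3.1) × 0.85 = 7511.4 / 223.20 × 0.85 ≈ 28.6 mL/min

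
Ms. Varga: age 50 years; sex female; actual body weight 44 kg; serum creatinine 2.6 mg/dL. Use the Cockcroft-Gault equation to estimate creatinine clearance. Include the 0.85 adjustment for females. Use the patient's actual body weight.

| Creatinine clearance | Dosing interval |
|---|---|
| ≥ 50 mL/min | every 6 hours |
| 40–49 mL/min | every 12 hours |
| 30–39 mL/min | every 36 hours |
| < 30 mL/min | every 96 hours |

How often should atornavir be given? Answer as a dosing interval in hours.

CrCl = (140 − 50) × 44 / (72 × 2.6) × 0.85 = 3960.0 / 187.20 × 0.85 ≈ 18.0 mL/min
CrCl ≈ 18 mL/min → bracket < 30 mL/min → every 96 hours.

every 96 hours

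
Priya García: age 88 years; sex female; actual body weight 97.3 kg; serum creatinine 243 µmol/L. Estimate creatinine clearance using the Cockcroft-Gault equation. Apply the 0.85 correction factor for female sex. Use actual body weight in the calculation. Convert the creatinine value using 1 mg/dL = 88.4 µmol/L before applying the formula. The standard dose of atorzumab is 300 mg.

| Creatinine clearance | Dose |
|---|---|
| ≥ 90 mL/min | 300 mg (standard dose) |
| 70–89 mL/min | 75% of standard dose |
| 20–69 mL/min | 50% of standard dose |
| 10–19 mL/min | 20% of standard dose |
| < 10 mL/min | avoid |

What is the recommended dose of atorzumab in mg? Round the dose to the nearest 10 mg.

150 mg

SCr = 243 / 88.4 = 2.749 mg/dL
CrCl = (140 − 88) × 97.3 / (72 × 2.749) × 0.85 = 5059.6 / 197.93 × 0.85 ≈ 21.7 mL/min
CrCl ≈ 22 mL/min → bracket 20–69 mL/min.
50% of 300 mg = 150 mg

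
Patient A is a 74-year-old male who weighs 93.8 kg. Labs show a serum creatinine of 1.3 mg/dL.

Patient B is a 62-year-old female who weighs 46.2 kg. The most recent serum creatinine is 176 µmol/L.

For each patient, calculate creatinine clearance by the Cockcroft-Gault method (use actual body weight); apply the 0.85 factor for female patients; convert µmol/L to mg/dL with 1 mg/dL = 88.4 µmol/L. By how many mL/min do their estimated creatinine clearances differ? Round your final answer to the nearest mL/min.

Patient A: CrCl = (140 − 74) × 93.8 / (72 × 1.3) = 6190.8 / 93.60 ≈ 66.1 mL/min
Patient B: SCr = 176 / 88.4 = 1.991 mg/dL
Patient B: CrCl = (140 − 62) × 46.2 / (72 × 1.991) × 0.85 = 3603.6 / 143.35 × 0.85 ≈ 21.4 mL/min
|66.1 − 21.4| = 44.7 mL/min

45 mL/min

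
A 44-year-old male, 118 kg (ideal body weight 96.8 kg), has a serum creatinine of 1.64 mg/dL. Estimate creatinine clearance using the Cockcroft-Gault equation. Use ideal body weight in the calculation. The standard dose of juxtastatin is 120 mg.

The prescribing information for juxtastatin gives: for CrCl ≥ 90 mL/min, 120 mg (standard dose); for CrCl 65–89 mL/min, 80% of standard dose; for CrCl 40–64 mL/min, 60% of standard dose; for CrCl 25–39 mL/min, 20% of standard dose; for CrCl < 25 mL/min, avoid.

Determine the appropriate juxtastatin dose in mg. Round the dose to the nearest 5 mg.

CrCl = (140 − 44) × 96.8 / (72 × 1.64) = 9292.8 / 118.08 ≈ 78.7 mL/min
CrCl ≈ 79 mL/min → bracket 65–89 mL/min.
80% of 120 mg = 96 mg → 95 mg

95 mg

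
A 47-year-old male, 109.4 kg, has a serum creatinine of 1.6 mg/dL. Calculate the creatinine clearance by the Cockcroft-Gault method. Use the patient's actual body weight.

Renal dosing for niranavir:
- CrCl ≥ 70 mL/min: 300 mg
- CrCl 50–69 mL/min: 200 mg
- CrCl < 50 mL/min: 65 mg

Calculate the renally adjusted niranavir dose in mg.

300 mg

CrCl = (140 − 47) × 109.4 / (72 × 1.6) = 10174.2 / 115.20 ≈ 88.3 mL/min
CrCl ≈ 88 mL/min → bracket ≥ 70 mL/min.
Dose for this bracket: 300 mg.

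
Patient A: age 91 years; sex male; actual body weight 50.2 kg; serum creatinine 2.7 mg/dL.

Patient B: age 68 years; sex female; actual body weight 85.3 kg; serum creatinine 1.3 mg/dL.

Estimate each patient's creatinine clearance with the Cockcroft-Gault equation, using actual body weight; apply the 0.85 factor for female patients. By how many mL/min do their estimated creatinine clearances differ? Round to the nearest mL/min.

43 mL/min

Patient A: CrCl = (140 − 91) × 50.2 / (72 × 2.7) = 2459.8 / 194.40 ≈ 12.7 mL/min
Patient B: CrCl = (140 − 68) × 85.3 / (72 × 1.3) × 0.85 = 6141.6 / 93.60 × 0.85 ≈ 55.8 mL/min
|12.7 − 55.8| = 43.1 mL/min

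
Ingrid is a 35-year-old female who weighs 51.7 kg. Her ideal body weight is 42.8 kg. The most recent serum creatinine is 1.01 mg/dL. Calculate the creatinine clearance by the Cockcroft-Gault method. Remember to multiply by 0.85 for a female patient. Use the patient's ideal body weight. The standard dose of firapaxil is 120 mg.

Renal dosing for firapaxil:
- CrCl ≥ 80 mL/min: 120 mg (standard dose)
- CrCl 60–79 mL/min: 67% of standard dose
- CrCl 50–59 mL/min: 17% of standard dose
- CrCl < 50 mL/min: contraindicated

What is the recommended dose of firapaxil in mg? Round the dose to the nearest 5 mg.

20 mg

CrCl = (140 − 35) × 42.8 / (72 × 1.01) × 0.85 = 4494.0 / 72.72 × 0.85 ≈ 52.5 mL/min
CrCl ≈ 53 mL/min → bracket 50–59 mL/min.
17% of 120 mg = 20.4 mg → 20 mg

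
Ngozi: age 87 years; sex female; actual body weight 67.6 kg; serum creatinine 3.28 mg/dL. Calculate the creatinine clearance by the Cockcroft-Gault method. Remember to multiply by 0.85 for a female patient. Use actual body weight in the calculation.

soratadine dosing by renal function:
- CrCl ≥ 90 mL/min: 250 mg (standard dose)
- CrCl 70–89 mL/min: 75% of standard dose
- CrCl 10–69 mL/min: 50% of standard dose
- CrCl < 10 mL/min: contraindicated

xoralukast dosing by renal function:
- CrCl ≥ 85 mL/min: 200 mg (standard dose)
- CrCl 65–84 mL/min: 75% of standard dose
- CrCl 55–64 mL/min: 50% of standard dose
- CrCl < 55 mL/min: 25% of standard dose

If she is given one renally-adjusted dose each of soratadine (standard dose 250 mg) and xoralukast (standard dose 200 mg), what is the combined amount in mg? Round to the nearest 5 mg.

175 mg

CrCl = (140 − 87) × 67.6 / (72 × 3.28) × 0.85 = 3582.8 / 236.16 × 0.85 ≈ 12.9 mL/min
CrCl ≈ 13 mL/min.
soratadine: 10–69 mL/min → 50% of 250 mg = 125 mg.
xoralukast: < 55 mL/min → 25% of 200 mg = 50 mg.
Total = 125 + 50 = 175 mg.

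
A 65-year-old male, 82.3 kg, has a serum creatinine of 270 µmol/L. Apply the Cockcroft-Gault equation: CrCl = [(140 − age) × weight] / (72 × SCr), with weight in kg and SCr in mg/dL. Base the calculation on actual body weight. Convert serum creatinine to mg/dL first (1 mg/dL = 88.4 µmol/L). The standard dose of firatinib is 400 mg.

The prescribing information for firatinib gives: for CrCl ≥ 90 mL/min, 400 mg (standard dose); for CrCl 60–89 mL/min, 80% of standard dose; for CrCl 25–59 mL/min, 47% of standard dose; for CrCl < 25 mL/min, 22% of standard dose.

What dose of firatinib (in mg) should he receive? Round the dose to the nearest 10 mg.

190 mg

SCr = 270 / 88.4 = 3.054 mg/dL
CrCl = (140 − 65) × 82.3 / (72 × 3.054) = 6172.5 / 219.89 ≈ 28.1 mL/min
CrCl ≈ 28 mL/min → bracket 25–59 mL/min.
47% of 400 mg = 188 mg → 190 mg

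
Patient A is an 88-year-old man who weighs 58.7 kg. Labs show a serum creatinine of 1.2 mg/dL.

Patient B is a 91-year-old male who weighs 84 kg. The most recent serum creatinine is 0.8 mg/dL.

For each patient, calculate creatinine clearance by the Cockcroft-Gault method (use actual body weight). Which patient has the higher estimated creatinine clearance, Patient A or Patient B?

Patient A: CrCl = (140 − 88) × 58.7 / (72 × 1.2) = 3052.4 / 86.40 ≈ 35.3 mL/min
Patient B: CrCl = (140 − 91) × 84 / (72 × 0.8) = 4116.0 / 57.60 ≈ 71.5 mL/min
35.3 vs 71.5 mL/min → Patient B is higher.

Patient B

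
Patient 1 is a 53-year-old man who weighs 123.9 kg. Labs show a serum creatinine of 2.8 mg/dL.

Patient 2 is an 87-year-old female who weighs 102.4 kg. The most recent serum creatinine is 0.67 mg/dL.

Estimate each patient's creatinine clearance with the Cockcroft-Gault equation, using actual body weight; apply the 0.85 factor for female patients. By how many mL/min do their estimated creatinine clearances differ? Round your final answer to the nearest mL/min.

42 mL/min

Patient 1: CrCl = (140 − 53) × 123.9 / (72 × 2.8) = 10779.3 / 201.60 ≈ 53.5 mL/min
Patient 2: CrCl = (140 − 87) × 102.4 / (72 × 0.67) × 0.85 = 5427.2 / 48.24 × 0.85 ≈ 95.6 mL/min
|53.5 − 95.6| = 42.1 mL/min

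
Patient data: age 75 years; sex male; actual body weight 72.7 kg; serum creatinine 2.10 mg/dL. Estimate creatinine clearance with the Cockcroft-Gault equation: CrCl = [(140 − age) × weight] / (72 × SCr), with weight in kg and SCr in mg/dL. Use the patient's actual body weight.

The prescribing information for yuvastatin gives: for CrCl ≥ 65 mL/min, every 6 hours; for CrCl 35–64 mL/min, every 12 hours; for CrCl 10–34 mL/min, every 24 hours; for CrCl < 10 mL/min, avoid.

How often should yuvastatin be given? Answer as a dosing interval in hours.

CrCl = (140 − 75) × 72.7 / (72 × 2.1) = 4725.5 / 151.20 ≈ 31.3 mL/min
CrCl ≈ 31 mL/min → bracket 10–34 mL/min → every 24 hours.

every 24 hours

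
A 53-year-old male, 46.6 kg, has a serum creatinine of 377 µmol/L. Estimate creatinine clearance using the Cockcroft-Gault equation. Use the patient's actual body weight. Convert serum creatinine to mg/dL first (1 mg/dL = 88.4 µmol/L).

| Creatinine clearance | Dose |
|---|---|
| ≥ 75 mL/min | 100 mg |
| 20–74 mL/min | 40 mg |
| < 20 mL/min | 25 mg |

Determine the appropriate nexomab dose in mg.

25 mg

SCr = 377 / 88.4 = 4.265 mg/dL
CrCl = (140 − 53) × 46.6 / (72 × 4.265) = 4054.2 / 307.08 ≈ 13.2 mL/min
CrCl ≈ 13 mL/min → bracket < 20 mL/min.
Dose for this bracket: 25 mg.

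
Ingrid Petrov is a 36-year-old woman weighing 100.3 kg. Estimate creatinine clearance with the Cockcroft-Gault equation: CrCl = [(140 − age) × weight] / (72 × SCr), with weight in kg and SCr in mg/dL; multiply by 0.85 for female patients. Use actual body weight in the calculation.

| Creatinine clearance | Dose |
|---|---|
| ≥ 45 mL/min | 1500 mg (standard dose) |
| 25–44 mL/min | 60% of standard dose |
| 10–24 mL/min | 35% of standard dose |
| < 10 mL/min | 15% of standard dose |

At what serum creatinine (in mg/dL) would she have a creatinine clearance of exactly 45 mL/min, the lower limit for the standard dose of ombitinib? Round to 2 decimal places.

Standard dose requires CrCl ≥ 45 mL/min.
Set (140 − 36) × 100.3 × 0.85 / (72 × SCr) = 45
SCr = (140 − 36) × 100.3 × 0.85 / (72 × 45) = 2.737 mg/dL

2.74 mg/dL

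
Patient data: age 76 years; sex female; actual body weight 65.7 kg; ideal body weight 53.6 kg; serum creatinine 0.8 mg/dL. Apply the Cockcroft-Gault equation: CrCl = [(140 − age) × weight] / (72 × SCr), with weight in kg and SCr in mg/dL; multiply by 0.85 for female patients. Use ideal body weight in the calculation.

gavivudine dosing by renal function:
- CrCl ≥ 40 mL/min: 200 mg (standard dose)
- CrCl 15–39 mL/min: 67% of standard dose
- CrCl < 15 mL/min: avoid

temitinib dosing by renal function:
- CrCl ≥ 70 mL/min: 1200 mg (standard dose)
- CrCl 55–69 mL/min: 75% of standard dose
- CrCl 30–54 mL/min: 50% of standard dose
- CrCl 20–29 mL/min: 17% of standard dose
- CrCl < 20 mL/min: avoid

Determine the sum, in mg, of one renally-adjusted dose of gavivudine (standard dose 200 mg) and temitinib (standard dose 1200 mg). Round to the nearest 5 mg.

800 mg

CrCl = (140 − 76) × 53.6 / (72 × 0.8) × 0.85 = 3430.4 / 57.60 × 0.85 ≈ 50.6 mL/min
CrCl ≈ 51 mL/min.
gavivudine: ≥ 40 mL/min → 100% of 200 mg = 200 mg.
temitinib: 30–54 mL/min → 50% of 1200 mg = 600 mg.
Total = 200 + 600 = 800 mg.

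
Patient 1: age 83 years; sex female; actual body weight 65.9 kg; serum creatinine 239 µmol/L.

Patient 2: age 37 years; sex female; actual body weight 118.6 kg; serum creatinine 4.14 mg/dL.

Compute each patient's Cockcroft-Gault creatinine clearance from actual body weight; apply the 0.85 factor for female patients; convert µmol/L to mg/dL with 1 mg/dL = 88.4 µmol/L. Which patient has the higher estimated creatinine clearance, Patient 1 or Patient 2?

Patient 1: SCr = 239 / 88.4 = 2.704 mg/dL
Patient 1: CrCl = (140 − 83) × 65.9 / (72 × 2.704) × 0.85 = 3756.3 / 194.69 × 0.85 ≈ 16.4 mL/min
Patient 2: CrCl = (140 − 37) × 118.6 / (72 × 4.14) × 0.85 = 12215.8 / 298.08 × 0.85 ≈ 34.8 mL/min
16.4 vs 34.8 mL/min → Patient 2 is higher.

Patient 2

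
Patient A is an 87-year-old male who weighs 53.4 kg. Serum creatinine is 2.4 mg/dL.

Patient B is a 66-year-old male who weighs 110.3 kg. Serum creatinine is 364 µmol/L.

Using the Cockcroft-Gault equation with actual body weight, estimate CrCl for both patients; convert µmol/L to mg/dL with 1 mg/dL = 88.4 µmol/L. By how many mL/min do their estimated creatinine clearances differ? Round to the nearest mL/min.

11 mL/min

Patient A: CrCl = (140 − 87) × 53.4 / (72 × 2.4) = 2830.2 / 172.80 ≈ 16.4 mL/min
Patient B: SCr = 364 / 88.4 = 4.118 mg/dL
Patient B: CrCl = (140 − 66) × 110.3 / (72 × 4.118) = 8162.2 / 296.50 ≈ 27.5 mL/min
|16.4 − 27.5| = 11.1 mL/min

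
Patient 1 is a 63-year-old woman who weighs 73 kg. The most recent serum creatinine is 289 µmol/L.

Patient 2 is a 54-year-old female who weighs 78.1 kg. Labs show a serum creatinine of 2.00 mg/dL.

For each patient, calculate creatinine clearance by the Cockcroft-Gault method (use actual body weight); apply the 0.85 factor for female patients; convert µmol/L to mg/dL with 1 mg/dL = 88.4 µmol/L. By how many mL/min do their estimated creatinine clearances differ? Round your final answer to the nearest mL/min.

19 mL/min

Patient 1: SCr = 289 / 88.4 = 3.269 mg/dL
Patient 1: CrCl = (140 − 63) × 73 / (72 × 3.269) × 0.85 = 5621.0 / 235.37 × 0.85 ≈ 20.3 mL/min
Patient 2: CrCl = (140 − 54) × 78.1 / (72 × 2) × 0.85 = 6716.6 / 144.00 × 0.85 ≈ 39.6 mL/min
|20.3 − 39.6| = 19.3 mL/min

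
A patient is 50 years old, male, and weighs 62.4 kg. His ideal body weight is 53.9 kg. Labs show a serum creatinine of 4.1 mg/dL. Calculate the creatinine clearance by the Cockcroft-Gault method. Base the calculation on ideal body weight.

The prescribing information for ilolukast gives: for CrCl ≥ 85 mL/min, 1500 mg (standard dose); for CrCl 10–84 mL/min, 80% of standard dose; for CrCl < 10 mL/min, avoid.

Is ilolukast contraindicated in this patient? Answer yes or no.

CrCl = (140 − 50) × 53.9 / (72 × 4.1) = 4851.0 / 295.20 ≈ 16.4 mL/min
CrCl ≈ 16 mL/min, which is ≥ 10 mL/min.

no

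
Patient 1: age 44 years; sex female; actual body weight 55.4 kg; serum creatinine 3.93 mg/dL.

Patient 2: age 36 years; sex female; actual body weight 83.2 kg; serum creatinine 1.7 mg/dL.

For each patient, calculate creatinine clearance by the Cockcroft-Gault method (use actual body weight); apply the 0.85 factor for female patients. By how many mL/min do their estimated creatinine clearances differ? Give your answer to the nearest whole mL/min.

44 mL/min

Patient 1: CrCl = (140 − 44) × 55.4 / (72 × 3.93) × 0.85 = 5318.4 / 282.96 × 0.85 ≈ 16.0 mL/min
Patient 2: CrCl = (140 − 36) × 83.2 / (72 × 1.7) × 0.85 = 8652.8 / 122.40 × 0.85 ≈ 60.1 mL/min
|16.0 − 60.1| = 44.1 mL/min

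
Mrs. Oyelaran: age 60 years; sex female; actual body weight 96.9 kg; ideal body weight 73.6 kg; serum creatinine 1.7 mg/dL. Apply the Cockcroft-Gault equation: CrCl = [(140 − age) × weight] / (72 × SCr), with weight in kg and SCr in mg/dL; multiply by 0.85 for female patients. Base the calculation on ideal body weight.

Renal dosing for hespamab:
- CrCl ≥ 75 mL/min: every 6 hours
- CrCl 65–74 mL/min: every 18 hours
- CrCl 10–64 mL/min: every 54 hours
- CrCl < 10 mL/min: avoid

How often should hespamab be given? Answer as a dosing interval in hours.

every 54 hours

CrCl = (140 − 60) × 73.6 / (72 × 1.7) × 0.85 = 5888.0 / 122.40 × 0.85 ≈ 40.9 mL/min
CrCl ≈ 41 mL/min → bracket 10–64 mL/min → every 54 hours.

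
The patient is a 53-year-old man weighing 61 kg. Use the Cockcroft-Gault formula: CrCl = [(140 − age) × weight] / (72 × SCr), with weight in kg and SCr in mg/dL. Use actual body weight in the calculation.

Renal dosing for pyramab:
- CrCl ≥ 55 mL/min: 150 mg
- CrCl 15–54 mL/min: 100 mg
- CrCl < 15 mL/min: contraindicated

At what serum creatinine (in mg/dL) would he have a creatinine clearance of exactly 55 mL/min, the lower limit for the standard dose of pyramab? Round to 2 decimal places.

1.34 mg/dL

Standard dose requires CrCl ≥ 55 mL/min.
Set (140 − 53) × 61 / (72 × SCr) = 55
SCr = (140 − 53) × 61 / (72 × 55) = 1.340 mg/dL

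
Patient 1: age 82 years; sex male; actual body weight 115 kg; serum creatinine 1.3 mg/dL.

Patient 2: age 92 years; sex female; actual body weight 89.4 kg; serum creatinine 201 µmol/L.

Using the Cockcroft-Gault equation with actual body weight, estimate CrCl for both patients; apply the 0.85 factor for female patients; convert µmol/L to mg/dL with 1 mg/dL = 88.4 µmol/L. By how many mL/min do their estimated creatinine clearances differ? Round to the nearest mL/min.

Patient 1: CrCl = (140 − 82) × 115 / (72 × 1.3) = 6670.0 / 93.60 ≈ 71.3 mL/min
Patient 2: SCr = 201 / 88.4 = 2.274 mg/dL
Patient 2: CrCl = (140 − 92) × 89.4 / (72 × 2.274) × 0.85 = 4291.2 / 163.73 × 0.85 ≈ 22.3 mL/min
|71.3 − 22.3| = 49.0 mL/min

49 mL/min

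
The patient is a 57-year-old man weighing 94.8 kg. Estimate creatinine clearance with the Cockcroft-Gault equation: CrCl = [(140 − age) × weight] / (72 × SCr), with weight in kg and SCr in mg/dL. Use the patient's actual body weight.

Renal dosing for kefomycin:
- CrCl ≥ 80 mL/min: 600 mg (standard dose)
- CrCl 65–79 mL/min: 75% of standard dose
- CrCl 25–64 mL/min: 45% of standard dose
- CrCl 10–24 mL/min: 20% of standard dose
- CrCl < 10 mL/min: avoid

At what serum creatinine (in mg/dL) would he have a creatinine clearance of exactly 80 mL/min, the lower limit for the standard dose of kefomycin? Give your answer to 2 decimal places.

Standard dose requires CrCl ≥ 80 mL/min.
Set (140 − 57) × 94.8 / (72 × SCr) = 80
SCr = (140 − 57) × 94.8 / (72 × 80) = 1.366 mg/dL

1.37 mg/dL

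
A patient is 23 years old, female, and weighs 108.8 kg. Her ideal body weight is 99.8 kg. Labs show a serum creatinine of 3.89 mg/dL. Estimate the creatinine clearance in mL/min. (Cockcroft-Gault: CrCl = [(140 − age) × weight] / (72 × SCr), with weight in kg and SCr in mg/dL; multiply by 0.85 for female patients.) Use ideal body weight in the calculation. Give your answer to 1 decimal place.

35.4 mL/min

CrCl = (140 − 23) × 99.8 / (72 × 3.89) × 0.85 = 11676.6 / 280.08 × 0.85 ≈ 35.4 mL/min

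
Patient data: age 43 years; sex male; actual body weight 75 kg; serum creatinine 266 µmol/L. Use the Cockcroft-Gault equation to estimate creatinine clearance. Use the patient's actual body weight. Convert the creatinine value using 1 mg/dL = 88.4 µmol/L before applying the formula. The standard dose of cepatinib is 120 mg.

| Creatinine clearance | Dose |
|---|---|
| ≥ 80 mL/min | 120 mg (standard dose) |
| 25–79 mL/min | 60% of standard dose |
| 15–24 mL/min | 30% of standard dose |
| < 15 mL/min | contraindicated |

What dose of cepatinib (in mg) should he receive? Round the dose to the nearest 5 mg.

SCr = 266 / 88.4 = 3.009 mg/dL
CrCl = (140 − 43) × 75 / (72 × 3.009) = 7275.0 / 216.65 ≈ 33.6 mL/min
CrCl ≈ 34 mL/min → bracket 25–79 mL/min.
60% of 120 mg = 72 mg → 70 mg

70 mg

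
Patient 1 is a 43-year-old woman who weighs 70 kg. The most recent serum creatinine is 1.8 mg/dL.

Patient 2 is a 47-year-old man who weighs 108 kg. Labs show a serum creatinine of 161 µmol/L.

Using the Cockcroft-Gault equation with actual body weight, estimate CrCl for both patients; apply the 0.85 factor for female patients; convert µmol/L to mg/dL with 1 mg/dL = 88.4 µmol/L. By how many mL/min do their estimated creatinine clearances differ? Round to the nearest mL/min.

32 mL/min

Patient 1: CrCl = (140 − 43) × 70 / (72 × 1.8) × 0.85 = 6790.0 / 129.60 × 0.85 ≈ 44.5 mL/min
Patient 2: SCr = 161 / 88.4 = 1.821 mg/dL
Patient 2: CrCl = (140 − 47) × 108 / (72 × 1.821) = 10044.0 / 131.11 ≈ 76.6 mL/min
|44.5 − 76.6| = 32.1 mL/min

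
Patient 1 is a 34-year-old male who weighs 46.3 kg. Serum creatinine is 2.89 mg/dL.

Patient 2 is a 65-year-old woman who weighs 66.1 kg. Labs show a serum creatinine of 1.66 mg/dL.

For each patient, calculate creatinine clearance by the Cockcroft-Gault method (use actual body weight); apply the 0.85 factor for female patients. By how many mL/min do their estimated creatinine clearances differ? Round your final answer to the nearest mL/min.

12 mL/min

Patient 1: CrCl = (140 − 34) × 46.3 / (72 × 2.89) = 4907.8 / 208.08 ≈ 23.6 mL/min
Patient 2: CrCl = (140 − 65) × 66.1 / (72 × 1.66) × 0.85 = 4957.5 / 119.52 × 0.85 ≈ 35.3 mL/min
|23.6 − 35.3| = 11.7 mL/min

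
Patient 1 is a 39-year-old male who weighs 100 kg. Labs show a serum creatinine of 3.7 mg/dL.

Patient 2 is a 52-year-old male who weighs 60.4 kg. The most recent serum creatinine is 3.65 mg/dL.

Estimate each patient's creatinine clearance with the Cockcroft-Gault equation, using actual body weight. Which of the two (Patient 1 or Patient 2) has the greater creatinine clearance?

Patient 1: CrCl = (140 − 39) × 100 / (72 × 3.7) = 10100.0 / 266.40 ≈ 37.9 mL/min
Patient 2: CrCl = (140 − 52) × 60.4 / (72 × 3.65) = 5315.2 / 262.80 ≈ 20.2 mL/min
37.9 vs 20.2 mL/min → Patient 1 is higher.

Patient 1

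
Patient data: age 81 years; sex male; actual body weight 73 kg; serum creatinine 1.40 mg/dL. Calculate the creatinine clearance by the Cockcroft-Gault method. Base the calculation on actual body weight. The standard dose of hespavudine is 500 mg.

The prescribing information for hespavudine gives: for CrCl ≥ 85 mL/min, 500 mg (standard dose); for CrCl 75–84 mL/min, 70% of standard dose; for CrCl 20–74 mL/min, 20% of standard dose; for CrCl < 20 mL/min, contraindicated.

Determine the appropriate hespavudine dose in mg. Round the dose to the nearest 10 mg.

CrCl = (140 − 81) × 73 / (72 × 1.4) = 4307.0 / 100.80 ≈ 42.7 mL/min
CrCl ≈ 43 mL/min → bracket 20–74 mL/min.
20% of 500 mg = 100 mg

100 mg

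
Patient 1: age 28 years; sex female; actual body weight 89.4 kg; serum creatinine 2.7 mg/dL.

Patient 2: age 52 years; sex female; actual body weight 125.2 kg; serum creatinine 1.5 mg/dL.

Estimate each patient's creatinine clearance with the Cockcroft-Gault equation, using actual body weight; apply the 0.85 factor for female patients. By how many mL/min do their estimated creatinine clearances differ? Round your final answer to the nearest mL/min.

43 mL/min

Patient 1: CrCl = (140 − 28) × 89.4 / (72 × 2.7) × 0.85 = 10012.8 / 194.40 × 0.85 ≈ 43.8 mL/min
Patient 2: CrCl = (140 − 52) × 125.2 / (72 × 1.5) × 0.85 = 11017.6 / 108.00 × 0.85 ≈ 86.7 mL/min
|43.8 − 86.7| = 42.9 mL/min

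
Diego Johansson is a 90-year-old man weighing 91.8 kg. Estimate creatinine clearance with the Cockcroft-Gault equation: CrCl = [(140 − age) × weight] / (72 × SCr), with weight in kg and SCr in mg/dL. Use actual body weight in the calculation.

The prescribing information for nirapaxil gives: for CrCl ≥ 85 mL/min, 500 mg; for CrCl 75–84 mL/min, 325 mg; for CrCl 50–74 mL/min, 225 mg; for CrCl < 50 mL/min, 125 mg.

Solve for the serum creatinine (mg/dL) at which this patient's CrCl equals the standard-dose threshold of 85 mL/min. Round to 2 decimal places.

Standard dose requires CrCl ≥ 85 mL/min.
Set (140 − 90) × 91.8 / (72 × SCr) = 85
SCr = (140 − 90) × 91.8 / (72 × 85) = 0.750 mg/dL

0.75 mg/dL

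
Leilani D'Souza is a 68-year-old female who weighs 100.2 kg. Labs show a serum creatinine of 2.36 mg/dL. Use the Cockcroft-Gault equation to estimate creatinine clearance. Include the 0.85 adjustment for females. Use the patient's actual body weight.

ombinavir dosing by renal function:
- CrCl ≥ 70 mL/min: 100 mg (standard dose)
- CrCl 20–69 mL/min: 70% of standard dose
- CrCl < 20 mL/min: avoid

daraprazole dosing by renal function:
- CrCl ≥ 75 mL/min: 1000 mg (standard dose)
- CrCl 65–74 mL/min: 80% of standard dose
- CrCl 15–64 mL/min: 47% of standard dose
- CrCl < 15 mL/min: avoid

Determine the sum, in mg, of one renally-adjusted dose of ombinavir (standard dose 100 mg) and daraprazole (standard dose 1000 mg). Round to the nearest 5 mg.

540 mg

CrCl = (140 − 68) × 100.2 / (72 × 2.36) × 0.85 = 7214.4 / 169.92 × 0.85 ≈ 36.1 mL/min
CrCl ≈ 36 mL/min.
ombinavir: 20–69 mL/min → 70% of 100 mg = 70 mg.
daraprazole: 15–64 mL/min → 47% of 1000 mg = 470 mg.
Total = 70 + 470 = 540 mg.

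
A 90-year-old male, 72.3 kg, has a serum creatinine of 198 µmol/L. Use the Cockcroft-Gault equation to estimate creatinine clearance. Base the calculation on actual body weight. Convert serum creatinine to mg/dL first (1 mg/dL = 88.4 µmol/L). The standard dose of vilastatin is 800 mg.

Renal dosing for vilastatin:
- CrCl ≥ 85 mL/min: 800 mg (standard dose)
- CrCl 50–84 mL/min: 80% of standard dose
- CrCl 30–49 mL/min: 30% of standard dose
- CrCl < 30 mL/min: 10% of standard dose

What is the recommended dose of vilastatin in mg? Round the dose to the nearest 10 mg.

SCr = 198 / 88.4 = 2.24 mg/dL
CrCl = (140 − 90) × 72.3 / (72 × 2.24) = 3615.0 / 161.28 ≈ 22.4 mL/min
CrCl ≈ 22 mL/min → bracket < 30 mL/min.
10% of 800 mg = 80 mg

80 mg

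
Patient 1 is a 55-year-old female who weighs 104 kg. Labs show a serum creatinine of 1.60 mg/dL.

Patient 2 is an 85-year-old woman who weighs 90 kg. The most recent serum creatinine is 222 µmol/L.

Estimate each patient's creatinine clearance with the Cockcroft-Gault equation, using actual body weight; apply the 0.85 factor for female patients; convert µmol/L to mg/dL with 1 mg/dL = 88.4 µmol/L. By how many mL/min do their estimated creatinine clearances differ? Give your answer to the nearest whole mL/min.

42 mL/min

Patient 1: CrCl = (140 − 55) × 104 / (72 × 1.6) × 0.85 = 8840.0 / 115.20 × 0.85 ≈ 65.2 mL/min
Patient 2: SCr = 222 / 88.4 = 2.511 mg/dL
Patient 2: CrCl = (140 − 85) × 90 / (72 × 2.511) × 0.85 = 4950.0 / 180.79 × 0.85 ≈ 23.3 mL/min
|65.2 − 23.3| = 41.9 mL/min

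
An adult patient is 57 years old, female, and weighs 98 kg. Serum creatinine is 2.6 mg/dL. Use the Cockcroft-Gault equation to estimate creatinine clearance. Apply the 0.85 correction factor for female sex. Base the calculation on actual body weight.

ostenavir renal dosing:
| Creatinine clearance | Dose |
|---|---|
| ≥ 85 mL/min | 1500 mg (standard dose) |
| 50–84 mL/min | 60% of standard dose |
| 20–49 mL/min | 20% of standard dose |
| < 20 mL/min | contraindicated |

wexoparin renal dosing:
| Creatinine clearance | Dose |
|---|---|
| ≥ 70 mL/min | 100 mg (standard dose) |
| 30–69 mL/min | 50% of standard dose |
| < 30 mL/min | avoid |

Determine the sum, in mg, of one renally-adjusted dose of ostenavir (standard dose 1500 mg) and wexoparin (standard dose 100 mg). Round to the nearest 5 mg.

350 mg

CrCl = (140 − 57) × 98 / (72 × 2.6) × 0.85 = 8134.0 / 187.20 × 0.85 ≈ 36.9 mL/min
CrCl ≈ 37 mL/min.
ostenavir: 20–49 mL/min → 20% of 1500 mg = 300 mg.
wexoparin: 30–69 mL/min → 50% of 100 mg = 50 mg.
Total = 300 + 50 = 350 mg.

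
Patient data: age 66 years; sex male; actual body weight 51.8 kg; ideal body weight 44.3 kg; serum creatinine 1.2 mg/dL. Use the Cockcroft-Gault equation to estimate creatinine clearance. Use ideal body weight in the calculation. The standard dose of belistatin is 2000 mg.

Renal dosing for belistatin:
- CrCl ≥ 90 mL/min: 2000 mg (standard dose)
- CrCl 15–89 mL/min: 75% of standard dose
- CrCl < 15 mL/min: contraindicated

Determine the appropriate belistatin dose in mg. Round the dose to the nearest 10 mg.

1500 mg

CrCl = (140 − 66) × 44.3 / (72 × 1.2) = 3278.2 / 86.40 ≈ 37.9 mL/min
CrCl ≈ 38 mL/min → bracket 15–89 mL/min.
75% of 2000 mg = 1500 mg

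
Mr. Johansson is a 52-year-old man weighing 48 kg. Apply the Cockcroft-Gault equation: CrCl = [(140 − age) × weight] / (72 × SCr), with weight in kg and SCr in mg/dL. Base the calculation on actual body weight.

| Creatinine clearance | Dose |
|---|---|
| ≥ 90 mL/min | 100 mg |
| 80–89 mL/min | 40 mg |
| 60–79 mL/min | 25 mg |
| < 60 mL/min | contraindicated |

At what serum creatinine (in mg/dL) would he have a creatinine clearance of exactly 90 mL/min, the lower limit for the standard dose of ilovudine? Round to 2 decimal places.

0.65 mg/dL

Standard dose requires CrCl ≥ 90 mL/min.
Set (140 − 52) × 48 / (72 × SCr) = 90
SCr = (140 − 52) × 48 / (72 × 90) = 0.652 mg/dL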